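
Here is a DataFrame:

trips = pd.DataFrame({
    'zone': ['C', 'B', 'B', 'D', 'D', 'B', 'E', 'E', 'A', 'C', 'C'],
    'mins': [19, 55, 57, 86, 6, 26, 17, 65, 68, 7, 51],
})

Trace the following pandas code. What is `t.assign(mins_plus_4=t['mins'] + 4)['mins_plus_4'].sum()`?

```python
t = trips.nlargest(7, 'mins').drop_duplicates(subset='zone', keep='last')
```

316

take 7 rows with largest mins:
   zone  mins
3     D    86
8     A    68
7     E    65
2     B    57
1     B    55
10    C    51
5     B    26
drop duplicate zone (keep=last):
   zone  mins
3     D    86
8     A    68
7     E    65
10    C    51
5     B    26
add column mins_plus_4 = t['mins'] + 4:
   zone  mins  mins_plus_4
3     D    86           90
8     A    68           72
7     E    65           69
10    C    51           55
5     B    26           30
Finally, sum of column 'mins_plus_4' = 316.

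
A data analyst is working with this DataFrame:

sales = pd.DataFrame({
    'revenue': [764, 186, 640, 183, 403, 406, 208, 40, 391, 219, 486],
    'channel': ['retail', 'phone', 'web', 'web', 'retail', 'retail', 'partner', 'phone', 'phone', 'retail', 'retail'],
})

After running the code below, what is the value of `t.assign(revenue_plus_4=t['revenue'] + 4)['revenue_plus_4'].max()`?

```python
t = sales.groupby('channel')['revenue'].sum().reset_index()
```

group by channel, sum of revenue:
channel
partner     208
phone       617
retail     2278
web         823
Name: revenue, dtype: int64
reset_index():
   channel  revenue
0  partner      208
1    phone      617
2   retail     2278
3      web      823
add column revenue_plus_4 = t['revenue'] + 4:
   channel  revenue  revenue_plus_4
0  partner      208             212
1    phone      617             621
2   retail     2278            2282
3      web      823             827
The max of column 'revenue_plus_4' is 2282.

2282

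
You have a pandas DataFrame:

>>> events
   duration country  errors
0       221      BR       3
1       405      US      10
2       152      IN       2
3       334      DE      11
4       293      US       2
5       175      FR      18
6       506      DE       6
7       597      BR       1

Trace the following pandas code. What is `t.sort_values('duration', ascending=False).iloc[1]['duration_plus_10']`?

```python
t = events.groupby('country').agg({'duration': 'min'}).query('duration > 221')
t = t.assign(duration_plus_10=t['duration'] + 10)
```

group by country, min of duration:
         duration
country          
BR            221
DE            334
FR            175
IN            152
US            293
filter rows where duration > 221:
         duration
country          
DE            334
US            293
add column duration_plus_10 = t['duration'] + 10:
         duration  duration_plus_10
country                            
DE            334               344
US            293               303
sort by duration descending:
         duration  duration_plus_10
country                            
DE            334               344
US            293               303
Hence 303.

303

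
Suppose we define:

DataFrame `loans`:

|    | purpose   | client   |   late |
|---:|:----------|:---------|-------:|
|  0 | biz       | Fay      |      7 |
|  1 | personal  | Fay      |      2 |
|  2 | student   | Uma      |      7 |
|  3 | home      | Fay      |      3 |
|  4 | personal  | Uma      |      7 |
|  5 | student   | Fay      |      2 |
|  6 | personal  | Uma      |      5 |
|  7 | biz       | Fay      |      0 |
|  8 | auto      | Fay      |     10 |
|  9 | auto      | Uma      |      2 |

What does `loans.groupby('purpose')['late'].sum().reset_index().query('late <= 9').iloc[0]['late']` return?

7

group by purpose, sum of late:
purpose
auto        12
biz          7
home         3
personal    14
student      9
Name: late, dtype: int64
reset_index():
    purpose  late
0      auto    12
1       biz     7
2      home     3
3  personal    14
4   student     9
filter rows where late <= 9:
   purpose  late
1      biz     7
2     home     3
4  student     9
value at position 0, column 'late' → 7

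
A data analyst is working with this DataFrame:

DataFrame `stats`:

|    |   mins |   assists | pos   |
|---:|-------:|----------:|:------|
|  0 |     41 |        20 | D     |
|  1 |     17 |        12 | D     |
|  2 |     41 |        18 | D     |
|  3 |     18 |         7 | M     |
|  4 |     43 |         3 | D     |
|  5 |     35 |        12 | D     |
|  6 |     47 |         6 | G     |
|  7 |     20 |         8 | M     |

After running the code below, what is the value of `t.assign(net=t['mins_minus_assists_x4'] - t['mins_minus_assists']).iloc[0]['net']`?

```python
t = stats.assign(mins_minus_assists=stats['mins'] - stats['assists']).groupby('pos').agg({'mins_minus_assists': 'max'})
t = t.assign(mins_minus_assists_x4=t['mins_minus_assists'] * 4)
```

add column mins_minus_assists = stats['mins'] - stats['assists']:
   mins  assists pos  mins_minus_assists
0    41       20   D                  21
1    17       12   D                   5
2    41       18   D                  23
3    18        7   M                  11
4    43        3   D                  40
5    35       12   D                  23
6    47        6   G                  41
7    20        8   M                  12
group by pos, max of mins_minus_assists:
     mins_minus_assists
pos                    
D                    40
G                    41
M                    12
add column mins_minus_assists_x4 = t['mins_minus_assists'] * 4:
     mins_minus_assists  mins_minus_assists_x4
pos                                           
D                    40                    160
G                    41                    164
M                    12                     48
add column net = t['mins_minus_assists_x4'] - t['mins_minus_assists']:
     mins_minus_assists  mins_minus_assists_x4  net
pos                                                
D                    40                    160  120
G                    41                    164  123
M                    12                     48   36
value at position 0, column 'net' → 120

120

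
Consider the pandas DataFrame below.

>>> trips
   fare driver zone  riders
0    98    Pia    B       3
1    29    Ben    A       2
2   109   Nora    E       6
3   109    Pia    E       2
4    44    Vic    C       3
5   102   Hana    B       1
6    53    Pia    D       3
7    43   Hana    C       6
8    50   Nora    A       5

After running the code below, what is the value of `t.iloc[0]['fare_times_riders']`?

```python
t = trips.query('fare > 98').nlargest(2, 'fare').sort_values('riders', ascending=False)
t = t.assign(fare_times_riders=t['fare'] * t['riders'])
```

654

filter rows where fare > 98:
   fare driver zone  riders
2   109   Nora    E       6
3   109    Pia    E       2
5   102   Hana    B       1
take 2 rows with largest fare:
   fare driver zone  riders
2   109   Nora    E       6
3   109    Pia    E       2
sort by riders descending:
   fare driver zone  riders
2   109   Nora    E       6
3   109    Pia    E       2
add column fare_times_riders = t['fare'] * t['riders']:
   fare driver zone  riders  fare_times_riders
2   109   Nora    E       6                654
3   109    Pia    E       2                218
So iloc[0]['fare_times_riders'] = 654.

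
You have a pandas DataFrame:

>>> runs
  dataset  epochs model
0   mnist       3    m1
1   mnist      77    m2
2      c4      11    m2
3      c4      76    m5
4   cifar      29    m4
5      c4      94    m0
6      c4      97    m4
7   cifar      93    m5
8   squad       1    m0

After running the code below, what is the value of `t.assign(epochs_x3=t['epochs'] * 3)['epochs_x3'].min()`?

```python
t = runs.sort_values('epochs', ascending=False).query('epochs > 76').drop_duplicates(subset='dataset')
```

231

sort by epochs descending:
  dataset  epochs model
6      c4      97    m4
5      c4      94    m0
7   cifar      93    m5
1   mnist      77    m2
3      c4      76    m5
4   cifar      29    m4
2      c4      11    m2
0   mnist       3    m1
8   squad       1    m0
filter rows where epochs > 76:
  dataset  epochs model
6      c4      97    m4
5      c4      94    m0
7   cifar      93    m5
1   mnist      77    m2
drop duplicate dataset (keep=first):
  dataset  epochs model
6      c4      97    m4
7   cifar      93    m5
1   mnist      77    m2
add column epochs_x3 = t['epochs'] * 3:
  dataset  epochs model  epochs_x3
6      c4      97    m4        291
7   cifar      93    m5        279
1   mnist      77    m2        231
Taking the min of column 'epochs_x3' gives 231.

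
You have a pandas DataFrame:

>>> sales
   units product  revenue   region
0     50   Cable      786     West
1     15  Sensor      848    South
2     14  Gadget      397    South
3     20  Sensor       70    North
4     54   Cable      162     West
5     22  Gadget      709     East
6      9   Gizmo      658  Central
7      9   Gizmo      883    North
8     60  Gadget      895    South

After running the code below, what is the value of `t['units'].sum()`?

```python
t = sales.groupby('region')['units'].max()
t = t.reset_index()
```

165

group by region, max of units:
region
Central     9
East       22
North      20
South      60
West       54
Name: units, dtype: int64
reset_index():
    region  units
0  Central      9
1     East     22
2    North     20
3    South     60
4     West     54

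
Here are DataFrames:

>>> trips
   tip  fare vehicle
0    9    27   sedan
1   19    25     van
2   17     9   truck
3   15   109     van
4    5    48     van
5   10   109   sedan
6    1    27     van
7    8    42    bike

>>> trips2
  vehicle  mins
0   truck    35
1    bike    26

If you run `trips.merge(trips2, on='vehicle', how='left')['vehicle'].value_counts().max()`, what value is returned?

4

merge on 'vehicle' (how='left') → 8 rows:
   tip  fare vehicle  mins
0    9    27   sedan   NaN
1   19    25     van   NaN
2   17     9   truck  35.0
3   15   109     van   NaN
4    5    48     van   NaN
5   10   109   sedan   NaN
6    1    27     van   NaN
7    8    42    bike  26.0
value_counts of vehicle:
vehicle
van      4
sedan    2
truck    1
bike     1
Name: count, dtype: int64
So max() = 4.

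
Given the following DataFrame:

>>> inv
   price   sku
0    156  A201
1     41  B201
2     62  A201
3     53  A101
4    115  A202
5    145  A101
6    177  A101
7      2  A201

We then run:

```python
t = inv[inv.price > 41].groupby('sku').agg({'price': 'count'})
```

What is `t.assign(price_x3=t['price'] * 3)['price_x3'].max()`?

filter rows where price > 41:
   price   sku
0    156  A201
2     62  A201
3     53  A101
4    115  A202
5    145  A101
6    177  A101
group by sku, count of price:
      price
sku        
A101      3
A201      2
A202      1
add column price_x3 = t['price'] * 3:
      price  price_x3
sku                  
A101      3         9
A201      2         6
A202      1         3
Reading off the max of column 'price_x3', we get 9.

9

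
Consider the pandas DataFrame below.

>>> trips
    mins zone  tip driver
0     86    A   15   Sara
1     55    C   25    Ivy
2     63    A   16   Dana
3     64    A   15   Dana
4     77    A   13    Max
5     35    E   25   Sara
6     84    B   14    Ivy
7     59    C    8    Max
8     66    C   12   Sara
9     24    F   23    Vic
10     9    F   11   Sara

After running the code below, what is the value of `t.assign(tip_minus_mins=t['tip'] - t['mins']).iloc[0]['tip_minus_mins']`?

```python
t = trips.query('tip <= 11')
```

-51

filter rows where tip <= 11:
    mins zone  tip driver
7     59    C    8    Max
10     9    F   11   Sara
add column tip_minus_mins = t['tip'] - t['mins']:
    mins zone  tip driver  tip_minus_mins
7     59    C    8    Max             -51
10     9    F   11   Sara               2
So iloc[0]['tip_minus_mins'] = -51.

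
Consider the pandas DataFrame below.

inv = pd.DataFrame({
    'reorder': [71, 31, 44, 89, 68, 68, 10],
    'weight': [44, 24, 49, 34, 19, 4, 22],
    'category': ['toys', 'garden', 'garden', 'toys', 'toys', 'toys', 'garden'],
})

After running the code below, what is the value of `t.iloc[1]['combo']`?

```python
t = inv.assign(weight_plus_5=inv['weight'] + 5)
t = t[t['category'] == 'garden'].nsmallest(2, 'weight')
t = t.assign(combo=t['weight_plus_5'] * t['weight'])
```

696

add column weight_plus_5 = inv['weight'] + 5:
   reorder  weight category  weight_plus_5
0       71      44     toys             49
1       31      24   garden             29
2       44      49   garden             54
3       89      34     toys             39
4       68      19     toys             24
5       68       4     toys              9
6       10      22   garden             27
filter rows where category == 'garden':
   reorder  weight category  weight_plus_5
1       31      24   garden             29
2       44      49   garden             54
6       10      22   garden             27
take 2 rows with smallest weight:
   reorder  weight category  weight_plus_5
6       10      22   garden             27
1       31      24   garden             29
add column combo = t['weight_plus_5'] * t['weight']:
   reorder  weight category  weight_plus_5  combo
6       10      22   garden             27    594
1       31      24   garden             29    696
Finally, value at position 1, column 'combo' = 696.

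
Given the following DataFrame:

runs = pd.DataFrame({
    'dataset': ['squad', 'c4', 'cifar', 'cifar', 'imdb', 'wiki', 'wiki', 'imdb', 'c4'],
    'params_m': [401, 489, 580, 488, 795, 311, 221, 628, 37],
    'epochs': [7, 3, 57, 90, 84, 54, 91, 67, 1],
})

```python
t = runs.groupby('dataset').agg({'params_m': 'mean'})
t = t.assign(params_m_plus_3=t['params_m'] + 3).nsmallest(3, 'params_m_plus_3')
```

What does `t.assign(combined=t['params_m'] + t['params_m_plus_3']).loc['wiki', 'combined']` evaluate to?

535.0

group by dataset, mean of params_m:
         params_m
dataset          
c4          263.0
cifar       534.0
imdb        711.5
squad       401.0
wiki        266.0
add column params_m_plus_3 = t['params_m'] + 3:
         params_m  params_m_plus_3
dataset                           
c4          263.0            266.0
cifar       534.0            537.0
imdb        711.5            714.5
squad       401.0            404.0
wiki        266.0            269.0
take 3 rows with smallest params_m_plus_3:
         params_m  params_m_plus_3
dataset                           
c4          263.0            266.0
wiki        266.0            269.0
squad       401.0            404.0
add column combined = t['params_m'] + t['params_m_plus_3']:
         params_m  params_m_plus_3  combined
dataset                                     
c4          263.0            266.0     529.0
wiki        266.0            269.0     535.0
squad       401.0            404.0     805.0
Hence 535.0.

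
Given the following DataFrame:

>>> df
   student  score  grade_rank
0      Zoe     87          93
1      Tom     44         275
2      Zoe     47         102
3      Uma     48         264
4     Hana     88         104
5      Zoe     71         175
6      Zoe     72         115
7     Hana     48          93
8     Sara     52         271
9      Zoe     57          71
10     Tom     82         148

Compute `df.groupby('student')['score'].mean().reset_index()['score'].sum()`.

group by student, mean of score:
student
Hana    68.0
Sara    52.0
Tom     63.0
Uma     48.0
Zoe     66.8
Name: score, dtype: float64
reset_index():
  student  score
0    Hana   68.0
1    Sara   52.0
2     Tom   63.0
3     Uma   48.0
4     Zoe   66.8
Taking the sum of column 'score' gives 297.8.

297.8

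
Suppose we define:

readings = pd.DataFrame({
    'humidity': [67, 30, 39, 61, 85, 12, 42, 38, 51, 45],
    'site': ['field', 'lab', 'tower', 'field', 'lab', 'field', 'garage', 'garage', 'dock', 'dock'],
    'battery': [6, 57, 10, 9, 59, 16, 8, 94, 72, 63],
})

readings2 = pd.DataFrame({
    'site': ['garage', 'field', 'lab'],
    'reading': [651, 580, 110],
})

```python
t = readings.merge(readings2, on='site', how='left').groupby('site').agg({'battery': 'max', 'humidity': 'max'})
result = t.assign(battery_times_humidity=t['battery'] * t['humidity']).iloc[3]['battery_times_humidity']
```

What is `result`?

merge on 'site' (how='left') → 10 rows:
   humidity    site  battery  reading
0        67   field        6    580.0
1        30     lab       57    110.0
2        39   tower       10      NaN
3        61   field        9    580.0
4        85     lab       59    110.0
5        12   field       16    580.0
6        42  garage        8    651.0
7        38  garage       94    651.0
8        51    dock       72      NaN
9        45    dock       63      NaN
group by site: max(battery), max(humidity):
        battery  humidity
site                     
dock         72        51
field        16        67
garage       94        42
lab          59        85
tower        10        39
add column battery_times_humidity = t['battery'] * t['humidity']:
        battery  humidity  battery_times_humidity
site                                             
dock         72        51                    3672
field        16        67                    1072
garage       94        42                    3948
lab          59        85                    5015
tower        10        39                     390

5015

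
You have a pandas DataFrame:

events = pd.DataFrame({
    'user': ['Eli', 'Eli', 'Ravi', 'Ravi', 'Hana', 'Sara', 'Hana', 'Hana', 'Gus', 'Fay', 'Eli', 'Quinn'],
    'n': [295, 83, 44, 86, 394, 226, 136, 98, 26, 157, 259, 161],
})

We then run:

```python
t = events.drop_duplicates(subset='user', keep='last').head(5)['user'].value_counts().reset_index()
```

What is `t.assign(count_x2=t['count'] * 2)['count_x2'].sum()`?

10

drop duplicate user (keep=last):
     user    n
3    Ravi   86
5    Sara  226
7    Hana   98
8     Gus   26
9     Fay  157
10    Eli  259
11  Quinn  161
take first 5 rows:
   user    n
3  Ravi   86
5  Sara  226
7  Hana   98
8   Gus   26
9   Fay  157
value_counts of user:
user
Ravi    1
Sara    1
Hana    1
Gus     1
Fay     1
Name: count, dtype: int64
reset_index():
   user  count
0  Ravi      1
1  Sara      1
2  Hana      1
3   Gus      1
4   Fay      1
add column count_x2 = t['count'] * 2:
   user  count  count_x2
0  Ravi      1         2
1  Sara      1         2
2  Hana      1         2
3   Gus      1         2
4   Fay      1         2
Reading off the sum of column 'count_x2', we get 10.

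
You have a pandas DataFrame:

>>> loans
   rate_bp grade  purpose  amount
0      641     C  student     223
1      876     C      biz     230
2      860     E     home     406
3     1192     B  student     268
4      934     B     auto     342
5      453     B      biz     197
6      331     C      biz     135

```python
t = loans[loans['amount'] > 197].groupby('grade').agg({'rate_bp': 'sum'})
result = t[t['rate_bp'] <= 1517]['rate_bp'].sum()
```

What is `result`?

filter rows where amount > 197:
   rate_bp grade  purpose  amount
0      641     C  student     223
1      876     C      biz     230
2      860     E     home     406
3     1192     B  student     268
4      934     B     auto     342
group by grade, sum of rate_bp:
       rate_bp
grade         
B         2126
C         1517
E          860
filter rows where rate_bp <= 1517:
       rate_bp
grade         
C         1517
E          860
Then the sum of column 'rate_bp': 2377

2377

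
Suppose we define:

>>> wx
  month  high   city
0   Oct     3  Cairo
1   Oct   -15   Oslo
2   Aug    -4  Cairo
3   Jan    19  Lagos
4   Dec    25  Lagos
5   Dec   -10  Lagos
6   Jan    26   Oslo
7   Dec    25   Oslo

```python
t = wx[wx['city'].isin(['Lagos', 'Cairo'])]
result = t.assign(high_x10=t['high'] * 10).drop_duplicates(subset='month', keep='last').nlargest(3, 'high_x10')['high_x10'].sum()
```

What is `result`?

180

filter rows where city in ['Lagos', 'Cairo']:
  month  high   city
0   Oct     3  Cairo
2   Aug    -4  Cairo
3   Jan    19  Lagos
4   Dec    25  Lagos
5   Dec   -10  Lagos
add column high_x10 = t['high'] * 10:
  month  high   city  high_x10
0   Oct     3  Cairo        30
2   Aug    -4  Cairo       -40
3   Jan    19  Lagos       190
4   Dec    25  Lagos       250
5   Dec   -10  Lagos      -100
drop duplicate month (keep=last):
  month  high   city  high_x10
0   Oct     3  Cairo        30
2   Aug    -4  Cairo       -40
3   Jan    19  Lagos       190
5   Dec   -10  Lagos      -100
take 3 rows with largest high_x10:
  month  high   city  high_x10
3   Jan    19  Lagos       190
0   Oct     3  Cairo        30
2   Aug    -4  Cairo       -40
The sum of column 'high_x10' is 180.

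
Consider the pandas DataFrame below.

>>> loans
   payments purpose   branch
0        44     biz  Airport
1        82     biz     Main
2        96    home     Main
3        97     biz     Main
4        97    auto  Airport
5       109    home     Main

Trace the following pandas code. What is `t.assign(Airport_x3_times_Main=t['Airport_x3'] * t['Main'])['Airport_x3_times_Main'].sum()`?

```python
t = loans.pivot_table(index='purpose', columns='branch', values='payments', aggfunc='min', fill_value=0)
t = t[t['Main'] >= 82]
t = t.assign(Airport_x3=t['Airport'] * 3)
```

pivot: rows=purpose, cols=branch, min(payments):
branch   Airport  Main
purpose               
auto          97     0
biz           44    82
home           0    96
filter rows where Main >= 82:
branch   Airport  Main
purpose               
biz           44    82
home           0    96
add column Airport_x3 = t['Airport'] * 3:
branch   Airport  Main  Airport_x3
purpose                           
biz           44    82         132
home           0    96           0
add column Airport_x3_times_Main = t['Airport_x3'] * t['Main']:
branch   Airport  Main  Airport_x3  Airport_x3_times_Main
purpose                                                  
biz           44    82         132                  10824
home           0    96           0                      0

10824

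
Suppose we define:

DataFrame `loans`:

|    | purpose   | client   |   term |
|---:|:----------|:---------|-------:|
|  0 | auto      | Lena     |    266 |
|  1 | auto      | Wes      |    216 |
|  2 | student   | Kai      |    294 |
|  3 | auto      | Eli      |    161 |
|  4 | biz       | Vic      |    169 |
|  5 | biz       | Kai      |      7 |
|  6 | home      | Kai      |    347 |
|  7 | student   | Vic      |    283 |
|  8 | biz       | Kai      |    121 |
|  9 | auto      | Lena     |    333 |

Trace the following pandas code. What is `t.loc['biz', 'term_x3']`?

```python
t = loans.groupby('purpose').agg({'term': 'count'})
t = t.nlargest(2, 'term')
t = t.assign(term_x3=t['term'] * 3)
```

group by purpose, count of term:
         term
purpose      
auto        4
biz         3
home        1
student     2
take 2 rows with largest term:
         term
purpose      
auto        4
biz         3
add column term_x3 = t['term'] * 3:
         term  term_x3
purpose               
auto        4       12
biz         3        9
value at row 'biz', column 'term_x3' → 9

9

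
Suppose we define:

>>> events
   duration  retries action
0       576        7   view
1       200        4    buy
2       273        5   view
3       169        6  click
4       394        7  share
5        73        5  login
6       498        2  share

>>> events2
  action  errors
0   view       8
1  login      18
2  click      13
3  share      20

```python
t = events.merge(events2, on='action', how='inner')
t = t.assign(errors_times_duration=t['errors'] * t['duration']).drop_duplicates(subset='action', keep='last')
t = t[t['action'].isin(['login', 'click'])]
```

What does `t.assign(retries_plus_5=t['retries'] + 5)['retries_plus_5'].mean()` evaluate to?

10.5

merge on 'action' (how='inner') → 6 rows:
   duration  retries action  errors
0       576        7   view       8
1       273        5   view       8
2       169        6  click      13
3       394        7  share      20
4        73        5  login      18
5       498        2  share      20
add column errors_times_duration = t['errors'] * t['duration']:
   duration  retries action  errors  errors_times_duration
0       576        7   view       8                   4608
1       273        5   view       8                   2184
2       169        6  click      13                   2197
3       394        7  share      20                   7880
4        73        5  login      18                   1314
5       498        2  share      20                   9960
drop duplicate action (keep=last):
   duration  retries action  errors  errors_times_duration
1       273        5   view       8                   2184
2       169        6  click      13                   2197
4        73        5  login      18                   1314
5       498        2  share      20                   9960
filter rows where action in ['login', 'click']:
   duration  retries action  errors  errors_times_duration
2       169        6  click      13                   2197
4        73        5  login      18                   1314
add column retries_plus_5 = t['retries'] + 5:
   duration  retries action  errors  errors_times_duration  retries_plus_5
2       169        6  click      13                   2197              11
4        73        5  login      18                   1314              10
Hence 10.5.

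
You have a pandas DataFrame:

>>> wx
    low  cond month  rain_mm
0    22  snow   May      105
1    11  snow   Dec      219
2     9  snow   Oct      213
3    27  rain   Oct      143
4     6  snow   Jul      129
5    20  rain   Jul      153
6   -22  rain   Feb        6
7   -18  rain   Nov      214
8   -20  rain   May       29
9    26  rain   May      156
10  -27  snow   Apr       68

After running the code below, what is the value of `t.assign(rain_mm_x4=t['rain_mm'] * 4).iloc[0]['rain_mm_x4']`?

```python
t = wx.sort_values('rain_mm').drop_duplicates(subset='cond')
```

24

sort by rain_mm:
    low  cond month  rain_mm
6   -22  rain   Feb        6
8   -20  rain   May       29
10  -27  snow   Apr       68
0    22  snow   May      105
4     6  snow   Jul      129
3    27  rain   Oct      143
5    20  rain   Jul      153
9    26  rain   May      156
2     9  snow   Oct      213
7   -18  rain   Nov      214
1    11  snow   Dec      219
drop duplicate cond (keep=first):
    low  cond month  rain_mm
6   -22  rain   Feb        6
10  -27  snow   Apr       68
add column rain_mm_x4 = t['rain_mm'] * 4:
    low  cond month  rain_mm  rain_mm_x4
6   -22  rain   Feb        6          24
10  -27  snow   Apr       68         272
So iloc[0]['rain_mm_x4'] = 24.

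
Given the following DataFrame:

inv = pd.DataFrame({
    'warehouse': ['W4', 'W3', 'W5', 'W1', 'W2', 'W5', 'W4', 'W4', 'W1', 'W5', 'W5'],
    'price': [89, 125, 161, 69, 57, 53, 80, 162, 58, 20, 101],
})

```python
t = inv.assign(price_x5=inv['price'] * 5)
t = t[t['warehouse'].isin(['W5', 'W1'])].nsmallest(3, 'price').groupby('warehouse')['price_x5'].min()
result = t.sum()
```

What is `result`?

390

add column price_x5 = inv['price'] * 5:
   warehouse  price  price_x5
0         W4     89       445
1         W3    125       625
2         W5    161       805
3         W1     69       345
4         W2     57       285
5         W5     53       265
6         W4     80       400
7         W4    162       810
8         W1     58       290
9         W5     20       100
10        W5    101       505
filter rows where warehouse in ['W5', 'W1']:
   warehouse  price  price_x5
2         W5    161       805
3         W1     69       345
5         W5     53       265
8         W1     58       290
9         W5     20       100
10        W5    101       505
take 3 rows with smallest price:
  warehouse  price  price_x5
9        W5     20       100
5        W5     53       265
8        W1     58       290
group by warehouse, min of price_x5:
warehouse
W1    290
W5    100
Name: price_x5, dtype: int64
sum of the resulting series → 390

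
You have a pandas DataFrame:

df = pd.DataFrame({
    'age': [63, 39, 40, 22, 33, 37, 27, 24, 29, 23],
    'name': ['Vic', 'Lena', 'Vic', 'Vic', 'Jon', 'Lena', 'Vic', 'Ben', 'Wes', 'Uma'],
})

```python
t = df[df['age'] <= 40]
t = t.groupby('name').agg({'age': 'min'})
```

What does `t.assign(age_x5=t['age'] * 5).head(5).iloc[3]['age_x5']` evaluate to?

115

filter rows where age <= 40:
   age  name
1   39  Lena
2   40   Vic
3   22   Vic
4   33   Jon
5   37  Lena
6   27   Vic
7   24   Ben
8   29   Wes
9   23   Uma
group by name, min of age:
      age
name     
Ben    24
Jon    33
Lena   37
Uma    23
Vic    22
Wes    29
add column age_x5 = t['age'] * 5:
      age  age_x5
name             
Ben    24     120
Jon    33     165
Lena   37     185
Uma    23     115
Vic    22     110
Wes    29     145
take first 5 rows:
      age  age_x5
name             
Ben    24     120
Jon    33     165
Lena   37     185
Uma    23     115
Vic    22     110
So iloc[3]['age_x5'] = 115.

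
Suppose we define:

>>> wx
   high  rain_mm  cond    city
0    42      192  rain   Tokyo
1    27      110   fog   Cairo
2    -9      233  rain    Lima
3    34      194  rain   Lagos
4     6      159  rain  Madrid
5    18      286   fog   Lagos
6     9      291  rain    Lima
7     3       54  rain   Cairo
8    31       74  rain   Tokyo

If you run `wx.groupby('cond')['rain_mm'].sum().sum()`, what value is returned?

1593

group by cond, sum of rain_mm:
cond
fog      396
rain    1197
Name: rain_mm, dtype: int64
Reading off the sum of the resulting series, we get 1593.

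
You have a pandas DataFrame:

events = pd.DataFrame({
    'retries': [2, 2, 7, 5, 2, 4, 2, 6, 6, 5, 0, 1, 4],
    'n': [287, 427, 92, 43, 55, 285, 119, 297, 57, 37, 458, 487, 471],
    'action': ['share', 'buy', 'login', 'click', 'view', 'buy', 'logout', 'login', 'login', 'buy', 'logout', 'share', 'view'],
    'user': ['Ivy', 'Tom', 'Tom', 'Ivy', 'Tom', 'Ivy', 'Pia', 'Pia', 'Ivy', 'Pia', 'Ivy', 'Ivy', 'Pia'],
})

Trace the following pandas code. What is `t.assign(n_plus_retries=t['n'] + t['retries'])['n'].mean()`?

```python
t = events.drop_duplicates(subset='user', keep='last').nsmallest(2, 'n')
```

drop duplicate user (keep=last):
    retries    n action user
4         2   55   view  Tom
11        1  487  share  Ivy
12        4  471   view  Pia
take 2 rows with smallest n:
    retries    n action user
4         2   55   view  Tom
12        4  471   view  Pia
add column n_plus_retries = t['n'] + t['retries']:
    retries    n action user  n_plus_retries
4         2   55   view  Tom              57
12        4  471   view  Pia             475

263.0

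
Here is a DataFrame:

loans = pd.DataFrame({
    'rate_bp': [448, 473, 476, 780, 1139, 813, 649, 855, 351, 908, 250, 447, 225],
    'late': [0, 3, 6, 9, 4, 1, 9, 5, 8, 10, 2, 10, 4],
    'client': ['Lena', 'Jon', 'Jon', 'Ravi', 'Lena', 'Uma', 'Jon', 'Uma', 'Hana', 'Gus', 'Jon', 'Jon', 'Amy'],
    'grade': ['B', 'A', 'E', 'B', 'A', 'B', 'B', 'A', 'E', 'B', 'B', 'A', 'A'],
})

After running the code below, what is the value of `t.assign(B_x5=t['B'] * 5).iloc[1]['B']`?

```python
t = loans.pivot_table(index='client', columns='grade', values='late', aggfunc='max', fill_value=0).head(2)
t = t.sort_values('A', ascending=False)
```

pivot: rows=client, cols=grade, max(late):
grade    A   B  E
client           
Amy      4   0  0
Gus      0  10  0
Hana     0   0  8
Jon     10   9  6
Lena     4   0  0
Ravi     0   9  0
Uma      5   1  0
take first 2 rows:
grade   A   B  E
client          
Amy     4   0  0
Gus     0  10  0
sort by A descending:
grade   A   B  E
client          
Amy     4   0  0
Gus     0  10  0
add column B_x5 = t['B'] * 5:
grade   A   B  E  B_x5
client                
Amy     4   0  0     0
Gus     0  10  0    50
Taking the value at position 1, column 'B' gives 10.

10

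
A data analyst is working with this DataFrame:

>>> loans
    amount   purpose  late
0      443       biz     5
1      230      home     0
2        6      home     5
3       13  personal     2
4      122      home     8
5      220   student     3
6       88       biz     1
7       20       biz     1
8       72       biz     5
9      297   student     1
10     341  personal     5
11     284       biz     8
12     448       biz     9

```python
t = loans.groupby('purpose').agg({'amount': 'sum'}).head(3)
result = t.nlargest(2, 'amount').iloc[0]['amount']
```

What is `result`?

1355

group by purpose, sum of amount:
          amount
purpose         
biz         1355
home         358
personal     354
student      517
take first 3 rows:
          amount
purpose         
biz         1355
home         358
personal     354
take 2 rows with largest amount:
         amount
purpose        
biz        1355
home        358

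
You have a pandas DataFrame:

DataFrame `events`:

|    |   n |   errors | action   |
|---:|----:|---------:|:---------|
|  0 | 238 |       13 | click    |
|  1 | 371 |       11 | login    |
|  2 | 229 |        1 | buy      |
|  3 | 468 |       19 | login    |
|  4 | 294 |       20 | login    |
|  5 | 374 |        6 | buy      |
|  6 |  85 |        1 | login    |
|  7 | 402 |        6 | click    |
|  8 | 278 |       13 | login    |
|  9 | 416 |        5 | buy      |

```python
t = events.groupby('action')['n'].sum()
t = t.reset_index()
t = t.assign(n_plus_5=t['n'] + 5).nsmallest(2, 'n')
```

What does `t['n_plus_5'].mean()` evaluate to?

834.5

group by action, sum of n:
action
buy      1019
click     640
login    1496
Name: n, dtype: int64
reset_index():
  action     n
0    buy  1019
1  click   640
2  login  1496
add column n_plus_5 = t['n'] + 5:
  action     n  n_plus_5
0    buy  1019      1024
1  click   640       645
2  login  1496      1501
take 2 rows with smallest n:
  action     n  n_plus_5
1  click   640       645
0    buy  1019      1024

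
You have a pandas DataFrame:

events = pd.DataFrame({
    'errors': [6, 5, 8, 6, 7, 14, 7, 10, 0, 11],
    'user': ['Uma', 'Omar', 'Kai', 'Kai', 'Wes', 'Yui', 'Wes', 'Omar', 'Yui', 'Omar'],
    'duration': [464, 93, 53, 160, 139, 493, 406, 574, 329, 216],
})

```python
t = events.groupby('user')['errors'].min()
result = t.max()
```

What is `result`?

7

group by user, min of errors:
user
Kai     6
Omar    5
Uma     6
Wes     7
Yui     0
Name: errors, dtype: int64
So max() = 7.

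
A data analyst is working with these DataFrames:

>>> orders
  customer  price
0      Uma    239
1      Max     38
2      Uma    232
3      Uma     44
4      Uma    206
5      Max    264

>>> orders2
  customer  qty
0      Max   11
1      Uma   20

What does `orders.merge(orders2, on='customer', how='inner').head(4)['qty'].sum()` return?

71

merge on 'customer' (how='inner') → 6 rows:
  customer  price  qty
0      Uma    239   20
1      Max     38   11
2      Uma    232   20
3      Uma     44   20
4      Uma    206   20
5      Max    264   11
take first 4 rows:
  customer  price  qty
0      Uma    239   20
1      Max     38   11
2      Uma    232   20
3      Uma     44   20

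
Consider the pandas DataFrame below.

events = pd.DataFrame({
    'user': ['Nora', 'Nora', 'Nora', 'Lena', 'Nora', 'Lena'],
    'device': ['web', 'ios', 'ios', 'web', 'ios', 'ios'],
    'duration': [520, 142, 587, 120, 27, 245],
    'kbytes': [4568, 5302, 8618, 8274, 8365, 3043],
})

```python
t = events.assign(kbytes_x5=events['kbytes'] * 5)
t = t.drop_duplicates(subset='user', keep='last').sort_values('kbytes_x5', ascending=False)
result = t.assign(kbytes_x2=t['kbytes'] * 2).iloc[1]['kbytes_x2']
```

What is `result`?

6086

add column kbytes_x5 = events['kbytes'] * 5:
   user device  duration  kbytes  kbytes_x5
0  Nora    web       520    4568      22840
1  Nora    ios       142    5302      26510
2  Nora    ios       587    8618      43090
3  Lena    web       120    8274      41370
4  Nora    ios        27    8365      41825
5  Lena    ios       245    3043      15215
drop duplicate user (keep=last):
   user device  duration  kbytes  kbytes_x5
4  Nora    ios        27    8365      41825
5  Lena    ios       245    3043      15215
sort by kbytes_x5 descending:
   user device  duration  kbytes  kbytes_x5
4  Nora    ios        27    8365      41825
5  Lena    ios       245    3043      15215
add column kbytes_x2 = t['kbytes'] * 2:
   user device  duration  kbytes  kbytes_x5  kbytes_x2
4  Nora    ios        27    8365      41825      16730
5  Lena    ios       245    3043      15215       6086
Reading off the value at position 1, column 'kbytes_x2', we get 6086.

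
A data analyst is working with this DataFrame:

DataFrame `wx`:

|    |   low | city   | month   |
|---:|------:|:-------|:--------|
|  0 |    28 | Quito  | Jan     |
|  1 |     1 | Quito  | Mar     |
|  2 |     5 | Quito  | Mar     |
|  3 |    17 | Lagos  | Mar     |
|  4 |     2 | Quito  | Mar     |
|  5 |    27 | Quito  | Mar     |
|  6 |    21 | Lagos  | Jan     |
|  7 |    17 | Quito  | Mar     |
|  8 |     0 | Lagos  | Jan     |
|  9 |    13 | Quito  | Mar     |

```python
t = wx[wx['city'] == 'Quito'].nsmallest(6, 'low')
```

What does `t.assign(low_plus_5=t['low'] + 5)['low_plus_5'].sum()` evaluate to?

filter rows where city == 'Quito':
   low   city month
0   28  Quito   Jan
1    1  Quito   Mar
2    5  Quito   Mar
4    2  Quito   Mar
5   27  Quito   Mar
7   17  Quito   Mar
9   13  Quito   Mar
take 6 rows with smallest low:
   low   city month
1    1  Quito   Mar
4    2  Quito   Mar
2    5  Quito   Mar
9   13  Quito   Mar
7   17  Quito   Mar
5   27  Quito   Mar
add column low_plus_5 = t['low'] + 5:
   low   city month  low_plus_5
1    1  Quito   Mar           6
4    2  Quito   Mar           7
2    5  Quito   Mar          10
9   13  Quito   Mar          18
7   17  Quito   Mar          22
5   27  Quito   Mar          32

95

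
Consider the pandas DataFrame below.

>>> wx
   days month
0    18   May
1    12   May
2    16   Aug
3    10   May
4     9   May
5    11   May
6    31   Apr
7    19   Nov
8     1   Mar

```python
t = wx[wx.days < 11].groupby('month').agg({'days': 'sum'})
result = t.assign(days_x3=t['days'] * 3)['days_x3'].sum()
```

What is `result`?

filter rows where days < 11:
   days month
3    10   May
4     9   May
8     1   Mar
group by month, sum of days:
       days
month      
Mar       1
May      19
add column days_x3 = t['days'] * 3:
       days  days_x3
month               
Mar       1        3
May      19       57
Hence 60.

60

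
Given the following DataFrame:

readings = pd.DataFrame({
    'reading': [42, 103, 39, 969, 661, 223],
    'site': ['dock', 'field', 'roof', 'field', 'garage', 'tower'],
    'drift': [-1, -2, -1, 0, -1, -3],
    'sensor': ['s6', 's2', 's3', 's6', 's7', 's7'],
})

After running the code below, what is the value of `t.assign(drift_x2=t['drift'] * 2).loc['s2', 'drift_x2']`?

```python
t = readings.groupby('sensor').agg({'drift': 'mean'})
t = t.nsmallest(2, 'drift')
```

-4.0

group by sensor, mean of drift:
        drift
sensor       
s2       -2.0
s3       -1.0
s6       -0.5
s7       -2.0
take 2 rows with smallest drift:
        drift
sensor       
s2       -2.0
s7       -2.0
add column drift_x2 = t['drift'] * 2:
        drift  drift_x2
sensor                 
s2       -2.0      -4.0
s7       -2.0      -4.0
The value at row 's2', column 'drift_x2' is -4.0.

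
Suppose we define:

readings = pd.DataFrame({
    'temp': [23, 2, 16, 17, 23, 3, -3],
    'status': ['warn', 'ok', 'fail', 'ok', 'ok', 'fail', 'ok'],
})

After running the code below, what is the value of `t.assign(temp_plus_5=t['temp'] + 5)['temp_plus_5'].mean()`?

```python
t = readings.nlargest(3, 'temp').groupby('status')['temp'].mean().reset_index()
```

26.5

take 3 rows with largest temp:
   temp status
0    23   warn
4    23     ok
3    17     ok
group by status, mean of temp:
status
ok      20.0
warn    23.0
Name: temp, dtype: float64
reset_index():
  status  temp
0     ok  20.0
1   warn  23.0
add column temp_plus_5 = t['temp'] + 5:
  status  temp  temp_plus_5
0     ok  20.0         25.0
1   warn  23.0         28.0
mean of column 'temp_plus_5' → 26.5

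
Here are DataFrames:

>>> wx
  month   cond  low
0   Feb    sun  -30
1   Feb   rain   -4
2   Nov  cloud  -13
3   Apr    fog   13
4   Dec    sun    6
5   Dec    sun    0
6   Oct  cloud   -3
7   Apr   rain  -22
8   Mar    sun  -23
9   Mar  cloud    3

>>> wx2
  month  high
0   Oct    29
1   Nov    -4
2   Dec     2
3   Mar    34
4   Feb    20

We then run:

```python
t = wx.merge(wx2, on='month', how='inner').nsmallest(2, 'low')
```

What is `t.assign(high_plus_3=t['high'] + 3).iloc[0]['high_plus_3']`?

23

merge on 'month' (how='inner') → 8 rows:
  month   cond  low  high
0   Feb    sun  -30    20
1   Feb   rain   -4    20
2   Nov  cloud  -13    -4
3   Dec    sun    6     2
4   Dec    sun    0     2
5   Oct  cloud   -3    29
6   Mar    sun  -23    34
7   Mar  cloud    3    34
take 2 rows with smallest low:
  month cond  low  high
0   Feb  sun  -30    20
6   Mar  sun  -23    34
add column high_plus_3 = t['high'] + 3:
  month cond  low  high  high_plus_3
0   Feb  sun  -30    20           23
6   Mar  sun  -23    34           37
Reading off the value at position 0, column 'high_plus_3', we get 23.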